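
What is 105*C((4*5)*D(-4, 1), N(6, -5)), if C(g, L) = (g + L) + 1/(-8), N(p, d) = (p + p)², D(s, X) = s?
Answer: 53655/8 ≈ 6706.9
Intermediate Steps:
N(p, d) = 4*p² (N(p, d) = (2*p)² = 4*p²)
C(g, L) = -⅛ + L + g (C(g, L) = (L + g) - ⅛ = -⅛ + L + g)
105*C((4*5)*D(-4, 1), N(6, -5)) = 105*(-⅛ + 4*6² + (4*5)*(-4)) = 105*(-⅛ + 4*36 + 20*(-4)) = 105*(-⅛ + 144 - 80) = 105*(511/8) = 53655/8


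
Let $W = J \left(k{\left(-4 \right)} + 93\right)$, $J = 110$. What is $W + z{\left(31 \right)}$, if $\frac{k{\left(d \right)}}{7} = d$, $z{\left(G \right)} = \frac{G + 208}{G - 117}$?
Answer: $\frac{614661}{86} \approx 7147.2$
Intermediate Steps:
$z{\left(G \right)} = \frac{208 + G}{-117 + G}$
$k{\left(d \right)} = 7 d$
$W = 7150$ ($W = 110 \left(7 \left(-4\right) + 93\right) = 110 \left(-28 + 93\right) = 110 \cdot 65 = 7150$)
$W + z{\left(31 \right)} = 7150 + \frac{208 + 31}{-117 + 31} = 7150 + \frac{1}{-86} \cdot 239 = 7150 - \frac{239}{86} = \frac{614661}{86}$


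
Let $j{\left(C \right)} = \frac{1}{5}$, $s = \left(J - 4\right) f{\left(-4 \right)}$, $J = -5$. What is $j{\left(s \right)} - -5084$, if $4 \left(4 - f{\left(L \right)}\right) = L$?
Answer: $\frac{25421}{5} \approx 5084.2$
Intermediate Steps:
$f{\left(L \right)} = 4 - \frac{L}{4}$
$s = -45$ ($s = \left(-5 - 4\right) \left(4 - -1\right) = - 9 \left(4 + 1\right) = \left(-9\right) 5 = -45$)
$j{\left(C \right)} = \frac{1}{5}$
$j{\left(s \right)} - -5084 = \frac{1}{5} - -5084 = \frac{1}{5} + 5084 = \frac{25421}{5}$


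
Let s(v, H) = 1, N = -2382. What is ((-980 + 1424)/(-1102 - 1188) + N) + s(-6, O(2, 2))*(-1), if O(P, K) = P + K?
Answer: -2728757/1145 ≈ -2383.2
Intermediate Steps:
O(P, K) = K + P
((-980 + 1424)/(-1102 - 1188) + N) + s(-6, O(2, 2))*(-1) = ((-980 + 1424)/(-1102 - 1188) - 2382) + 1*(-1) = (444/(-2290) - 2382) - 1 = (444*(-1/2290) - 2382) - 1 = (-222/1145 - 2382) - 1 = -2727612/1145 - 1 = -2728757/1145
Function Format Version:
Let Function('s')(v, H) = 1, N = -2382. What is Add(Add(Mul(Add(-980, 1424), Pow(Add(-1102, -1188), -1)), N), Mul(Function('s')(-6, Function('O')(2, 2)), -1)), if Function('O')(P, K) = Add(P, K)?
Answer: Rational(-2728757, 1145) ≈ -2383.2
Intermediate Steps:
Function('O')(P, K) = Add(K, P)
Add(Add(Mul(Add(-980, 1424), Pow(Add(-1102, -1188), -1)), N), Mul(Function('s')(-6, Function('O')(2, 2)), -1)) = Add(Add(Mul(Add(-980, 1424), Pow(Add(-1102, -1188), -1)), -2382), Mul(1, -1)) = Add(Add(Mul(444, Pow(-2290, -1)), -2382), -1) = Add(Add(Mul(444, Rational(-1, 2290)), -2382), -1) = Add(Add(Rational(-222, 1145), -2382), -1) = Add(Rational(-2727612, 1145), -1) = Rational(-2728757, 1145)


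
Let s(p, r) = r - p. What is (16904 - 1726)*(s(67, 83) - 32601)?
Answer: -494575130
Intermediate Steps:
(16904 - 1726)*(s(67, 83) - 32601) = (16904 - 1726)*((83 - 1*67) - 32601) = 15178*((83 - 67) - 32601) = 15178*(16 - 32601) = 15178*(-32585) = -494575130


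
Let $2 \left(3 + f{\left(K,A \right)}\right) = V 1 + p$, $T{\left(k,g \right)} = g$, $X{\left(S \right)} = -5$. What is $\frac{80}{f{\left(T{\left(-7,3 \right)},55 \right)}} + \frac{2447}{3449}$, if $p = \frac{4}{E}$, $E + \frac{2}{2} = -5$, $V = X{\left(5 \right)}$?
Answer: $- \frac{313975}{24143} \approx -13.005$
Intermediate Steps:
$V = -5$
$E = -6$ ($E = -1 - 5 = -6$)
$p = - \frac{2}{3}$ ($p = \frac{4}{-6} = 4 \left(- \frac{1}{6}\right) = - \frac{2}{3} \approx -0.66667$)
$f{\left(K,A \right)} = - \frac{35}{6}$ ($f{\left(K,A \right)} = -3 + \frac{\left(-5\right) 1 - \frac{2}{3}}{2} = -3 + \frac{-5 - \frac{2}{3}}{2} = -3 + \frac{1}{2} \left(- \frac{17}{3}\right) = -3 - \frac{17}{6} = - \frac{35}{6}$)
$\frac{80}{f{\left(T{\left(-7,3 \right)},55 \right)}} + \frac{2447}{3449} = \frac{80}{- \frac{35}{6}} + \frac{2447}{3449} = 80 \left(- \frac{6}{35}\right) + 2447 \cdot \frac{1}{3449} = - \frac{96}{7} + \frac{2447}{3449} = - \frac{313975}{24143}$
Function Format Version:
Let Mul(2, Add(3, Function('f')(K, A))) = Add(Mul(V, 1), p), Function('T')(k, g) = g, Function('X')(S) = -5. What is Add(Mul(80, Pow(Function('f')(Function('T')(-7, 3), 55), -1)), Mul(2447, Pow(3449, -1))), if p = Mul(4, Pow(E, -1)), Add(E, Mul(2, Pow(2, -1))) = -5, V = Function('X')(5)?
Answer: Rational(-313975, 24143) ≈ -13.005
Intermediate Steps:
V = -5
E = -6 (E = Add(-1, -5) = -6)
p = Rational(-2, 3) (p = Mul(4, Pow(-6, -1)) = Mul(4, Rational(-1, 6)) = Rational(-2, 3) ≈ -0.66667)
Function('f')(K, A) = Rational(-35, 6) (Function('f')(K, A) = Add(-3, Mul(Rational(1, 2), Add(Mul(-5, 1), Rational(-2, 3)))) = Add(-3, Mul(Rational(1, 2), Add(-5, Rational(-2, 3)))) = Add(-3, Mul(Rational(1, 2), Rational(-17, 3))) = Add(-3, Rational(-17, 6)) = Rational(-35, 6))
Add(Mul(80, Pow(Function('f')(Function('T')(-7, 3), 55), -1)), Mul(2447, Pow(3449, -1))) = Add(Mul(80, Pow(Rational(-35, 6), -1)), Mul(2447, Pow(3449, -1))) = Add(Mul(80, Rational(-6, 35)), Mul(2447, Rational(1, 3449))) = Add(Rational(-96, 7), Rational(2447, 3449)) = Rational(-313975, 24143)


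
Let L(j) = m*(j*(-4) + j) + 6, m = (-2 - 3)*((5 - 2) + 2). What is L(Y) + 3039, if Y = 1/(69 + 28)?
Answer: 295440/97 ≈ 3045.8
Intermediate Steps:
m = -25 (m = -5*(3 + 2) = -5*5 = -25)
Y = 1/97 ≈ 0.010309
L(j) = 6 + 75*j (L(j) = -25*(j*(-4) + j) + 6 = -25*(-4*j + j) + 6 = -(-75)*j + 6 = 75*j + 6 = 6 + 75*j)
L(Y) + 3039 = (6 + 75*(1/97)) + 3039 = (6 + 75/97) + 3039 = 657/97 + 3039 = 295440/97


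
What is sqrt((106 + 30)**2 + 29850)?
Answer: sqrt(48346) ≈ 219.88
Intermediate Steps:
sqrt((106 + 30)**2 + 29850) = sqrt(136**2 + 29850) = sqrt(18496 + 29850) = sqrt(48346)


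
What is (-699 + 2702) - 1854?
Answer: 149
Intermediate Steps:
(-699 + 2702) - 1854 = 2003 - 1854 = 149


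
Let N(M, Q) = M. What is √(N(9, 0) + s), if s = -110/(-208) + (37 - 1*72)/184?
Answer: 3*√371059/598 ≈ 3.0559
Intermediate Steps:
s = 405/1196 (s = -110*(-1/208) + (37 - 72)*(1/184) = 55/104 - 35*1/184 = 55/104 - 35/184 = 405/1196 ≈ 0.33863)
√(N(9, 0) + s) = √(9 + 405/1196) = √(11169/1196) = 3*√371059/598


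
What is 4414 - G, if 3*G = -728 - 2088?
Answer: 16058/3 ≈ 5352.7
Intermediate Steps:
G = -2816/3 (G = (-728 - 2088)/3 = (⅓)*(-2816) = -2816/3 ≈ -938.67)
4414 - G = 4414 - 1*(-2816/3) = 4414 + 2816/3 = 16058/3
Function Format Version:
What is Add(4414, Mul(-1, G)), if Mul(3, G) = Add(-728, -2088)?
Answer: Rational(16058, 3) ≈ 5352.7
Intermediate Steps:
G = Rational(-2816, 3) (G = Mul(Rational(1, 3), Add(-728, -2088)) = Mul(Rational(1, 3), -2816) = Rational(-2816, 3) ≈ -938.67)
Add(4414, Mul(-1, G)) = Add(4414, Mul(-1, Rational(-2816, 3))) = Add(4414, Rational(2816, 3)) = Rational(16058, 3)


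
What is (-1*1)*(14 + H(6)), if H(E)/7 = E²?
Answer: -266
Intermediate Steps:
H(E) = 7*E²
(-1*1)*(14 + H(6)) = (-1*1)*(14 + 7*6²) = -(14 + 7*36) = -(14 + 252) = -1*266 = -266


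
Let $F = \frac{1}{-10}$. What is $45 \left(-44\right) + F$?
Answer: $- \frac{19801}{10} \approx -1980.1$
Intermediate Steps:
$F = - \frac{1}{10} \approx -0.1$
$45 \left(-44\right) + F = 45 \left(-44\right) - \frac{1}{10} = -1980 - \frac{1}{10} = - \frac{19801}{10}$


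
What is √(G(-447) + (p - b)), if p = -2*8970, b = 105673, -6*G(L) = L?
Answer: 3*I*√54906/2 ≈ 351.48*I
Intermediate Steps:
G(L) = -L/6
p = -17940
√(G(-447) + (p - b)) = √(-⅙*(-447) + (-17940 - 1*105673)) = √(149/2 + (-17940 - 105673)) = √(149/2 - 123613) = √(-247077/2) = 3*I*√54906/2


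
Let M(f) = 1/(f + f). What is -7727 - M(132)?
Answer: -2039929/264 ≈ -7727.0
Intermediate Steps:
M(f) = 1/(2*f)
-7727 - M(132) = -7727 - 1/(2*132) = -7727 - 1*1/264 = -7727 - 1/264 = -2039929/264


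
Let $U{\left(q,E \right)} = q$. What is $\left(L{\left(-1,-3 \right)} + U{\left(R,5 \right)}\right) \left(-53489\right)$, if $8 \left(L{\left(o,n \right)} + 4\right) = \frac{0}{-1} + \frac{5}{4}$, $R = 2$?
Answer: $\frac{3155851}{32} \approx 98620.0$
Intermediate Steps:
$L{\left(o,n \right)} = - \frac{123}{32}$ ($L{\left(o,n \right)} = -4 + \frac{\frac{0}{-1} + \frac{5}{4}}{8} = -4 + \frac{0 \left(-1\right) + 5 \cdot \frac{1}{4}}{8} = -4 + \frac{0 + \frac{5}{4}}{8} = -4 + \frac{1}{8} \cdot \frac{5}{4} = -4 + \frac{5}{32} = - \frac{123}{32}$)
$\left(L{\left(-1,-3 \right)} + U{\left(R,5 \right)}\right) \left(-53489\right) = \left(- \frac{123}{32} + 2\right) \left(-53489\right) = \left(- \frac{59}{32}\right) \left(-53489\right) = \frac{3155851}{32}$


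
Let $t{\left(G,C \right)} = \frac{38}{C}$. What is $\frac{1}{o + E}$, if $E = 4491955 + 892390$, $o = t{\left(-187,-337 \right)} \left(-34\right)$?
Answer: $\frac{337}{1814525557} \approx 1.8572 \cdot 10^{-7}$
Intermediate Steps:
$o = \frac{1292}{337}$ ($o = \frac{38}{-337} \left(-34\right) = 38 \left(- \frac{1}{337}\right) \left(-34\right) = \left(- \frac{38}{337}\right) \left(-34\right) = \frac{1292}{337} \approx 3.8338$)
$E = 5384345$
$\frac{1}{o + E} = \frac{1}{\frac{1292}{337} + 5384345} = \frac{1}{\frac{1814525557}{337}} = \frac{337}{1814525557}$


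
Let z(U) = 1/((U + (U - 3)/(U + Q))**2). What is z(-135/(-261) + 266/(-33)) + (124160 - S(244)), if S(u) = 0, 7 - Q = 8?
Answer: 75645824786484082496/609260707804849 ≈ 1.2416e+5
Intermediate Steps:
Q = -1 (Q = 7 - 1*8 = 7 - 8 = -1)
z(U) = (U + (-3 + U)/(-1 + U))**(-2) (z(U) = 1/((U + (U - 3)/(U - 1))**2) = 1/((U + (-3 + U)/(-1 + U))**2) = (U + (-3 + U)/(-1 + U))**(-2))
z(-135/(-261) + 266/(-33)) + (124160 - S(244)) = (-1 + (-135/(-261) + 266/(-33)))**2/(-3 + (-135/(-261) + 266/(-33))**2)**2 + (124160 - 1*0) = (-1 + (-135*(-1/261) + 266*(-1/33)))**2/(-3 + (-135*(-1/261) + 266*(-1/33))**2)**2 + (124160 + 0) = (-1 + (15/29 - 266/33))**2/(-3 + (15/29 - 266/33)**2)**2 + 124160 = (-1 - 7219/957)**2/(-3 + (-7219/957)**2)**2 + 124160 = (-8176/957)**2/(-3 + 52113961/915849)**2 + 124160 = 66846976/(915849*(49366414/915849)**2) + 124160 = (66846976/915849)*(838779390801/2437042831219396) + 124160 = 15305434030656/609260707804849 + 124160 = 75645824786484082496/609260707804849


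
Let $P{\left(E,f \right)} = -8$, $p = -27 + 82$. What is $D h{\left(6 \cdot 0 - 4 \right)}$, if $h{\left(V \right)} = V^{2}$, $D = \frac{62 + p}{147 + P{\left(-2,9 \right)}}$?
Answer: $\frac{1872}{139} \approx 13.468$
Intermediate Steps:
$p = 55$
$D = \frac{117}{139}$ ($D = \frac{62 + 55}{147 - 8} = \frac{117}{139} \approx 0.84173$)
$D h{\left(6 \cdot 0 - 4 \right)} = \frac{117 \left(6 \cdot 0 - 4\right)^{2}}{139} = \frac{117 \left(0 - 4\right)^{2}}{139} = \frac{117 \left(-4\right)^{2}}{139} = \frac{117}{139} \cdot 16 = \frac{1872}{139}$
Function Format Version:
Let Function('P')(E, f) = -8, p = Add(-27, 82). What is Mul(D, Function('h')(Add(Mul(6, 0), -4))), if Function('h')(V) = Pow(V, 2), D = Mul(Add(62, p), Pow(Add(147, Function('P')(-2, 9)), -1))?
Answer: Rational(1872, 139) ≈ 13.468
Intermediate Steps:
p = 55
D = Rational(117, 139) (D = Mul(Add(62, 55), Pow(Add(147, -8), -1)) = Mul(117, Pow(139, -1)) = Mul(117, Rational(1, 139)) = Rational(117, 139) ≈ 0.84173)
Mul(D, Function('h')(Add(Mul(6, 0), -4))) = Mul(Rational(117, 139), Pow(Add(Mul(6, 0), -4), 2)) = Mul(Rational(117, 139), Pow(Add(0, -4), 2)) = Mul(Rational(117, 139), Pow(-4, 2)) = Mul(Rational(117, 139), 16) = Rational(1872, 139)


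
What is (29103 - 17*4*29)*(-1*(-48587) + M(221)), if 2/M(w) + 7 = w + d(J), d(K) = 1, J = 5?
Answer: 283416042117/215 ≈ 1.3182e+9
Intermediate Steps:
M(w) = 2/(-6 + w) (M(w) = 2/(-7 + (w + 1)) = 2/(-7 + (1 + w)) = 2/(-6 + w))
(29103 - 17*4*29)*(-1*(-48587) + M(221)) = (29103 - 17*4*29)*(-1*(-48587) + 2/(-6 + 221)) = (29103 - 68*29)*(48587 + 2/215) = (29103 - 1972)*(48587 + 2*(1/215)) = 27131*(48587 + 2/215) = 27131*(10446207/215) = 283416042117/215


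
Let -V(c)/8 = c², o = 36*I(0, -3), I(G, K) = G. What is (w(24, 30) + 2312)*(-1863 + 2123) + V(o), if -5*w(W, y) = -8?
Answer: 601536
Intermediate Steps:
w(W, y) = 8/5 (w(W, y) = -⅕*(-8) = 8/5)
o = 0 (o = 36*0 = 0)
V(c) = -8*c²
(w(24, 30) + 2312)*(-1863 + 2123) + V(o) = (8/5 + 2312)*(-1863 + 2123) - 8*0² = (11568/5)*260 - 8*0 = 601536 + 0 = 601536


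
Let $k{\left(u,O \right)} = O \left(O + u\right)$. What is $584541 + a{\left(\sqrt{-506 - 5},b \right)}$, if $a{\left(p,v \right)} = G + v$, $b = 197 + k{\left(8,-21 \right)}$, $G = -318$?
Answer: $584693$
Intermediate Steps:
$b = 470$ ($b = 197 - 21 \left(-21 + 8\right) = 197 - -273 = 197 + 273 = 470$)
$a{\left(p,v \right)} = -318 + v$
$584541 + a{\left(\sqrt{-506 - 5},b \right)} = 584541 + \left(-318 + 470\right) = 584541 + 152 = 584693$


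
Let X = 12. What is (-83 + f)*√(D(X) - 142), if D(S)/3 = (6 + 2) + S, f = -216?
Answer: -299*I*√82 ≈ -2707.6*I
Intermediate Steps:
D(S) = 24 + 3*S (D(S) = 3*((6 + 2) + S) = 3*(8 + S) = 24 + 3*S)
(-83 + f)*√(D(X) - 142) = (-83 - 216)*√((24 + 3*12) - 142) = -299*√((24 + 36) - 142) = -299*√(60 - 142) = -299*I*√82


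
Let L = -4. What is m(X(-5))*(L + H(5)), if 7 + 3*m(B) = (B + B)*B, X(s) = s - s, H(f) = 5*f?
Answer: -49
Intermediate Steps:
X(s) = 0
m(B) = -7/3 + 2*B**2/3 (m(B) = -7/3 + ((B + B)*B)/3 = -7/3 + ((2*B)*B)/3 = -7/3 + (2*B**2)/3 = -7/3 + 2*B**2/3)
m(X(-5))*(L + H(5)) = (-7/3 + (2/3)*0**2)*(-4 + 5*5) = (-7/3 + (2/3)*0)*(-4 + 25) = (-7/3 + 0)*21 = -7/3*21 = -49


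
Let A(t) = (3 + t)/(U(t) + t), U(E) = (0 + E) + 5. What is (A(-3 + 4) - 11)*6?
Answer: -438/7 ≈ -62.571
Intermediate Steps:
U(E) = 5 + E (U(E) = E + 5 = 5 + E)
A(t) = (3 + t)/(5 + 2*t) (A(t) = (3 + t)/((5 + t) + t) = (3 + t)/(5 + 2*t))
(A(-3 + 4) - 11)*6 = ((3 + (-3 + 4))/(5 + 2*(-3 + 4)) - 11)*6 = ((3 + 1)/(5 + 2*1) - 11)*6 = (4/(5 + 2) - 11)*6 = (4/7 - 11)*6 = -73/7*6 = -438/7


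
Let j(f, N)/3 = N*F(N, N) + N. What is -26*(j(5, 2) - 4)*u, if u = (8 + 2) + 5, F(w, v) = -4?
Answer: 8580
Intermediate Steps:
u = 15 (u = 10 + 5 = 15)
j(f, N) = -9*N (j(f, N) = 3*(N*(-4) + N) = 3*(-4*N + N) = 3*(-3*N) = -9*N)
-26*(j(5, 2) - 4)*u = -26*(-9*2 - 4)*15 = -26*(-18 - 4)*15 = -(-572)*15 = -26*(-330) = 8580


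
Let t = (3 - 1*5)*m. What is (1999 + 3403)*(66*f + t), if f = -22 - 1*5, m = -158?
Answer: -7919332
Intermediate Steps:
f = -27 (f = -22 - 5 = -27)
t = 316 (t = (3 - 1*5)*(-158) = (3 - 5)*(-158) = -2*(-158) = 316)
(1999 + 3403)*(66*f + t) = (1999 + 3403)*(66*(-27) + 316) = 5402*(-1782 + 316) = 5402*(-1466) = -7919332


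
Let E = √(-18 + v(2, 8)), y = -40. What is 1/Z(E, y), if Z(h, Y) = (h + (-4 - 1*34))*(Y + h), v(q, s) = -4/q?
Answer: 25/39528 + 13*I*√5/197640 ≈ 0.00063246 + 0.00014708*I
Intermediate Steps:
E = 2*I*√5 (E = √(-18 - 4/2) = √(-18 - 4*½) = √(-18 - 2) = √(-20) = 2*I*√5 ≈ 4.4721*I)
Z(h, Y) = (-38 + h)*(Y + h) (Z(h, Y) = (h + (-4 - 34))*(Y + h) = (h - 38)*(Y + h) = (-38 + h)*(Y + h))
1/Z(E, y) = 1/((2*I*√5)² - 38*(-40) - 76*I*√5 - 80*I*√5) = 1/(-20 + 1520 - 76*I*√5 - 80*I*√5) = 1/(1500 - 156*I*√5)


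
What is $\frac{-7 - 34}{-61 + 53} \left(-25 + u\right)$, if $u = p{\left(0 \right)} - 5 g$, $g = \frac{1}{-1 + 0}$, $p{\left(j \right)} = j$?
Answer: $- \frac{205}{2} \approx -102.5$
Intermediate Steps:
$g = -1$ ($g = \frac{1}{-1} = -1$)
$u = 5$ ($u = 0 - -5 = 0 + 5 = 5$)
$\frac{-7 - 34}{-61 + 53} \left(-25 + u\right) = \frac{-7 - 34}{-61 + 53} \left(-25 + 5\right) = - \frac{41}{-8} \left(-20\right) = \left(-41\right) \left(- \frac{1}{8}\right) \left(-20\right) = \frac{41}{8} \left(-20\right) = - \frac{205}{2}$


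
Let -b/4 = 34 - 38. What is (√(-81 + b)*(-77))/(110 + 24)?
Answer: -77*I*√65/134 ≈ -4.6328*I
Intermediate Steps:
b = 16 (b = -4*(34 - 38) = -4*(-4) = 16)
(√(-81 + b)*(-77))/(110 + 24) = (√(-81 + 16)*(-77))/(110 + 24) = (√(-65)*(-77))/134 = ((I*√65)*(-77))*(1/134) = -77*I*√65*(1/134) = -77*I*√65/134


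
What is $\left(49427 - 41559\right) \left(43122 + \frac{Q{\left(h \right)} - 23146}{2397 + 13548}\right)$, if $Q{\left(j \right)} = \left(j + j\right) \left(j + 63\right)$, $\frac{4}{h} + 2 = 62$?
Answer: $\frac{1217182426909456}{3587625} \approx 3.3927 \cdot 10^{8}$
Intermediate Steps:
$h = \frac{1}{15}$ ($h = \frac{4}{-2 + 62} = \frac{4}{60} = 4 \cdot \frac{1}{60} = \frac{1}{15} \approx 0.066667$)
$Q{\left(j \right)} = 2 j \left(63 + j\right)$
$\left(49427 - 41559\right) \left(43122 + \frac{Q{\left(h \right)} - 23146}{2397 + 13548}\right) = \left(49427 - 41559\right) \left(43122 + \frac{2 \cdot \frac{1}{15} \left(63 + \frac{1}{15}\right) - 23146}{2397 + 13548}\right) = 7868 \left(43122 + \frac{2 \cdot \frac{1}{15} \cdot \frac{946}{15} - 23146}{15945}\right) = 7868 \left(43122 + \left(\frac{1892}{225} - 23146\right) \frac{1}{15945}\right) = 7868 \left(43122 - \frac{5205958}{3587625}\right) = 7868 \cdot \frac{154700359292}{3587625} = \frac{1217182426909456}{3587625}$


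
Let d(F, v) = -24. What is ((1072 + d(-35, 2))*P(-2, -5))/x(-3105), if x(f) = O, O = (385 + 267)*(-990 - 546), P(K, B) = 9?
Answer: -393/41728 ≈ -0.0094181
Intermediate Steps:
O = -1001472 (O = 652*(-1536) = -1001472)
x(f) = -1001472
((1072 + d(-35, 2))*P(-2, -5))/x(-3105) = ((1072 - 24)*9)/(-1001472) = (1048*9)*(-1/1001472) = 9432*(-1/1001472) = -393/41728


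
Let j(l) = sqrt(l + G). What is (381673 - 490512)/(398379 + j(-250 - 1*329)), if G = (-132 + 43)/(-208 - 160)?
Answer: -15956175289008/58403744784871 + 435356*I*sqrt(4898609)/58403744784871 ≈ -0.2732 + 1.6498e-5*I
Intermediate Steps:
G = 89/368 (G = -89/(-368) = -89*(-1/368) = 89/368 ≈ 0.24185)
j(l) = sqrt(89/368 + l) (j(l) = sqrt(l + 89/368) = sqrt(89/368 + l))
(381673 - 490512)/(398379 + j(-250 - 1*329)) = (381673 - 490512)/(398379 + sqrt(2047 + 8464*(-250 - 1*329))/92) = -108839/(398379 + sqrt(2047 + 8464*(-250 - 329))/92) = -108839/(398379 + sqrt(2047 + 8464*(-579))/92) = -108839/(398379 + sqrt(2047 - 4900656)/92) = -108839/(398379 + sqrt(-4898609)/92) = -108839/(398379 + (I*sqrt(4898609))/92) = -108839/(398379 + I*sqrt(4898609)/92)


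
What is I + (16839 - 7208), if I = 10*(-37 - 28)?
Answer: 8981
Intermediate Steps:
I = -650 (I = 10*(-65) = -650)
I + (16839 - 7208) = -650 + (16839 - 7208) = -650 + 9631 = 8981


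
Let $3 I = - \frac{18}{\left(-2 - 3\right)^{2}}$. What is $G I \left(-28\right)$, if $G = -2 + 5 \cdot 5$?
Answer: $\frac{3864}{25} \approx 154.56$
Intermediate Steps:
$I = - \frac{6}{25}$ ($I = \frac{\left(-18\right) \frac{1}{\left(-2 - 3\right)^{2}}}{3} = \frac{\left(-18\right) \frac{1}{\left(-5\right)^{2}}}{3} = \frac{\left(-18\right) \frac{1}{25}}{3} = \frac{1}{3} \left(- \frac{18}{25}\right) = - \frac{6}{25} \approx -0.24$)
$G = 23$ ($G = -2 + 25 = 23$)
$G I \left(-28\right) = 23 \left(- \frac{6}{25}\right) \left(-28\right) = \left(- \frac{138}{25}\right) \left(-28\right) = \frac{3864}{25}$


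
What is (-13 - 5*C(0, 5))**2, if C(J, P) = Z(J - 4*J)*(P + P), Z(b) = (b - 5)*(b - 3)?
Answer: 582169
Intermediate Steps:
Z(b) = (-5 + b)*(-3 + b)
C(J, P) = 2*P*(15 + 9*J**2 + 24*J) (C(J, P) = (15 + (J - 4*J)**2 - 8*(J - 4*J))*(P + P) = (15 + (-3*J)**2 - (-24)*J)*(2*P) = (15 + 9*J**2 + 24*J)*(2*P) = 2*P*(15 + 9*J**2 + 24*J))
(-13 - 5*C(0, 5))**2 = (-13 - 30*5*(5 + 3*0**2 + 8*0))**2 = (-13 - 30*5*(5 + 3*0 + 0))**2 = (-13 - 30*5*(5 + 0 + 0))**2 = (-13 - 30*5*5)**2 = (-13 - 5*150)**2 = (-13 - 750)**2 = (-763)**2 = 582169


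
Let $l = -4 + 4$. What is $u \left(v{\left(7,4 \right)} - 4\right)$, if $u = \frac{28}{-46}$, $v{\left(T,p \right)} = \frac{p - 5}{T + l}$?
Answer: $\frac{58}{23} \approx 2.5217$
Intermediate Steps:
$l = 0$
$v{\left(T,p \right)} = \frac{-5 + p}{T}$ ($v{\left(T,p \right)} = \frac{p - 5}{T + 0} = \frac{-5 + p}{T}$)
$u = - \frac{14}{23}$ ($u = 28 \left(- \frac{1}{46}\right) = - \frac{14}{23} \approx -0.6087$)
$u \left(v{\left(7,4 \right)} - 4\right) = - \frac{14 \left(\frac{-5 + 4}{7} - 4\right)}{23} = - \frac{14 \left(\frac{1}{7} \left(-1\right) - 4\right)}{23} = - \frac{14 \left(- \frac{1}{7} - 4\right)}{23} = \left(- \frac{14}{23}\right) \left(- \frac{29}{7}\right) = \frac{58}{23}$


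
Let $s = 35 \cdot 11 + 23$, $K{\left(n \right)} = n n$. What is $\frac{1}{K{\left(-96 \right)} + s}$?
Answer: $\frac{1}{9624} \approx 0.00010391$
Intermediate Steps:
$K{\left(n \right)} = n^{2}$
$s = 408$ ($s = 385 + 23 = 408$)
$\frac{1}{K{\left(-96 \right)} + s} = \frac{1}{\left(-96\right)^{2} + 408} = \frac{1}{9216 + 408} = \frac{1}{9624}$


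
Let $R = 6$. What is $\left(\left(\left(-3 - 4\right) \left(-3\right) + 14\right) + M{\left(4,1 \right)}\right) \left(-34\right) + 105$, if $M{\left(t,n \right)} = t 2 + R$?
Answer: $-1561$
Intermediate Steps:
$M{\left(t,n \right)} = 6 + 2 t$ ($M{\left(t,n \right)} = t 2 + 6 = 2 t + 6 = 6 + 2 t$)
$\left(\left(\left(-3 - 4\right) \left(-3\right) + 14\right) + M{\left(4,1 \right)}\right) \left(-34\right) + 105 = \left(\left(\left(-3 - 4\right) \left(-3\right) + 14\right) + \left(6 + 2 \cdot 4\right)\right) \left(-34\right) + 105 = \left(\left(\left(-7\right) \left(-3\right) + 14\right) + \left(6 + 8\right)\right) \left(-34\right) + 105 = \left(\left(21 + 14\right) + 14\right) \left(-34\right) + 105 = \left(35 + 14\right) \left(-34\right) + 105 = 49 \left(-34\right) + 105 = -1666 + 105 = -1561$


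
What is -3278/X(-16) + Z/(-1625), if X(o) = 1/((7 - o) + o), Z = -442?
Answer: -2868216/125 ≈ -22946.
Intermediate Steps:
X(o) = ⅐ (X(o) = 1/7 = ⅐)
-3278/X(-16) + Z/(-1625) = -3278/⅐ - 442/(-1625) = -3278*7 - 442*(-1/1625) = -22946 + 34/125 = -2868216/125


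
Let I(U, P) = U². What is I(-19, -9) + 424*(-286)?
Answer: -120903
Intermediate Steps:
I(-19, -9) + 424*(-286) = (-19)² + 424*(-286) = 361 - 121264 = -120903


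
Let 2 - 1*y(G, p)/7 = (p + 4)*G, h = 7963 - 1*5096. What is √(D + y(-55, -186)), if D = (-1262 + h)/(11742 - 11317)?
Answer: I*√506127315/85 ≈ 264.67*I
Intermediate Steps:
h = 2867 (h = 7963 - 5096 = 2867)
y(G, p) = 14 - 7*G*(4 + p) (y(G, p) = 14 - 7*(p + 4)*G = 14 - 7*(4 + p)*G = 14 - 7*G*(4 + p))
D = 321/85 (D = (-1262 + 2867)/(11742 - 11317) = 1605/425 = 1605*(1/425) = 321/85 ≈ 3.7765)
√(D + y(-55, -186)) = √(321/85 + (14 - 28*(-55) - 7*(-55)*(-186))) = √(321/85 + (14 + 1540 - 71610)) = √(321/85 - 70056) = √(-5954439/85) = I*√506127315/85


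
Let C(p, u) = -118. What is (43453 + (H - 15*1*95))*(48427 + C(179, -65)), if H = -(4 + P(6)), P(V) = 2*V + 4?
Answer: 2029364472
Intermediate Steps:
P(V) = 4 + 2*V
H = -20 (H = -(4 + (4 + 2*6)) = -(4 + (4 + 12)) = -(4 + 16) = -1*20 = -20)
(43453 + (H - 15*1*95))*(48427 + C(179, -65)) = (43453 + (-20 - 15*1*95))*(48427 - 118) = (43453 + (-20 - 15*95))*48309 = (43453 + (-20 - 1425))*48309 = (43453 - 1445)*48309 = 42008*48309 = 2029364472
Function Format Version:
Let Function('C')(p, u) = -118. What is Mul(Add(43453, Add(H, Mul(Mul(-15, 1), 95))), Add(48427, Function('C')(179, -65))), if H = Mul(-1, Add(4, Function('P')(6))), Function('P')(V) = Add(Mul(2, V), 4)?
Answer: 2029364472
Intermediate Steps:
Function('P')(V) = Add(4, Mul(2, V))
H = -20 (H = Mul(-1, Add(4, Add(4, Mul(2, 6)))) = Mul(-1, Add(4, Add(4, 12))) = Mul(-1, Add(4, 16)) = Mul(-1, 20) = -20)
Mul(Add(43453, Add(H, Mul(Mul(-15, 1), 95))), Add(48427, Function('C')(179, -65))) = Mul(Add(43453, Add(-20, Mul(Mul(-15, 1), 95))), Add(48427, -118)) = Mul(Add(43453, Add(-20, Mul(-15, 95))), 48309) = Mul(Add(43453, Add(-20, -1425)), 48309) = Mul(Add(43453, -1445), 48309) = Mul(42008, 48309) = 2029364472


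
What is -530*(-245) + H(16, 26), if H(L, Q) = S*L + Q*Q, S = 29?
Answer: 130990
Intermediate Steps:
H(L, Q) = Q² + 29*L (H(L, Q) = 29*L + Q*Q = 29*L + Q² = Q² + 29*L)
-530*(-245) + H(16, 26) = -530*(-245) + (26² + 29*16) = 129850 + (676 + 464) = 129850 + 1140 = 130990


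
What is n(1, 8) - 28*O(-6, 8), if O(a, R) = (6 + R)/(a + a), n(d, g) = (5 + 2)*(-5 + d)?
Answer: 14/3 ≈ 4.6667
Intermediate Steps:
n(d, g) = -35 + 7*d (n(d, g) = 7*(-5 + d) = -35 + 7*d)
O(a, R) = (6 + R)/(2*a) (O(a, R) = (6 + R)/((2*a)) = (6 + R)*(1/(2*a)) = (6 + R)/(2*a))
n(1, 8) - 28*O(-6, 8) = (-35 + 7*1) - 14*(6 + 8)/(-6) = (-35 + 7) - 14*(-1)*14/6 = -28 - 28*(-7/6) = -28 + 98/3 = 14/3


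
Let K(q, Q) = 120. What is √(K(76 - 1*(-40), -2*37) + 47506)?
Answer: √47626 ≈ 218.23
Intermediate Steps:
√(K(76 - 1*(-40), -2*37) + 47506) = √(120 + 47506) = √47626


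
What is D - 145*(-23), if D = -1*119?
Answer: 3216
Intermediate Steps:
D = -119
D - 145*(-23) = -119 - 145*(-23) = -119 + 3335 = 3216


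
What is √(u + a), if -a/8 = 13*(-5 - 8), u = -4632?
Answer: 4*I*√205 ≈ 57.271*I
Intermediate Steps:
a = 1352 (a = -104*(-5 - 8) = -104*(-13) = -8*(-169) = 1352)
√(u + a) = √(-4632 + 1352) = √(-3280) = 4*I*√205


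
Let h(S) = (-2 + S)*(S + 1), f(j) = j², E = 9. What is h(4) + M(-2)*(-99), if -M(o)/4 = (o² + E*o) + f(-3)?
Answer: -1970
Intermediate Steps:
h(S) = (1 + S)*(-2 + S) (h(S) = (-2 + S)*(1 + S) = (1 + S)*(-2 + S))
M(o) = -36 - 36*o - 4*o² (M(o) = -4*((o² + 9*o) + (-3)²) = -4*((o² + 9*o) + 9) = -4*(9 + o² + 9*o) = -36 - 36*o - 4*o²)
h(4) + M(-2)*(-99) = (-2 + 4² - 1*4) + (-36 - 36*(-2) - 4*(-2)²)*(-99) = (-2 + 16 - 4) + (-36 + 72 - 4*4)*(-99) = 10 + (-36 + 72 - 16)*(-99) = 10 + 20*(-99) = 10 - 1980 = -1970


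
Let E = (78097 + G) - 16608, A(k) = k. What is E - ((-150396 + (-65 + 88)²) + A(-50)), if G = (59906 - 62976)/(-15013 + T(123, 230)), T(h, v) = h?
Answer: 314783841/1489 ≈ 2.1141e+5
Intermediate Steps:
G = 307/1489 (G = (59906 - 62976)/(-15013 + 123) = -3070/(-14890) = -3070*(-1/14890) = 307/1489 ≈ 0.20618)
E = 91557428/1489 (E = (78097 + 307/1489) - 16608 = 116286740/1489 - 16608 = 91557428/1489 ≈ 61489.)
E - ((-150396 + (-65 + 88)²) + A(-50)) = 91557428/1489 - ((-150396 + (-65 + 88)²) - 50) = 91557428/1489 - ((-150396 + 23²) - 50) = 91557428/1489 - ((-150396 + 529) - 50) = 91557428/1489 - (-149867 - 50) = 91557428/1489 - 1*(-149917) = 91557428/1489 + 149917 = 314783841/1489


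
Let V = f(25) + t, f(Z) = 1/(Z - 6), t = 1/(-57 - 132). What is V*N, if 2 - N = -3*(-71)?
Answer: -35870/3591 ≈ -9.9889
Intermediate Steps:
t = -1/189 (t = 1/(-189) = -1/189 ≈ -0.0052910)
f(Z) = 1/(-6 + Z)
V = 170/3591 (V = 1/(-6 + 25) - 1/189 = 1/19 - 1/189 = 170/3591 ≈ 0.047341)
N = -211 (N = 2 - (-3)*(-71) = 2 - 1*213 = 2 - 213 = -211)
V*N = (170/3591)*(-211) = -35870/3591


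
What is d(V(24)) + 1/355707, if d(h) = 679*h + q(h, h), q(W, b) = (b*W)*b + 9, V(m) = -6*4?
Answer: -10710693476/355707 ≈ -30111.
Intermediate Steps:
V(m) = -24
q(W, b) = 9 + W*b**2 (q(W, b) = (W*b)*b + 9 = W*b**2 + 9 = 9 + W*b**2)
d(h) = 9 + h**3 + 679*h (d(h) = 679*h + (9 + h*h**2) = 679*h + (9 + h**3) = 9 + h**3 + 679*h)
d(V(24)) + 1/355707 = (9 + (-24)**3 + 679*(-24)) + 1/355707 = (9 - 13824 - 16296) + 1/355707 = -30111 + 1/355707 = -10710693476/355707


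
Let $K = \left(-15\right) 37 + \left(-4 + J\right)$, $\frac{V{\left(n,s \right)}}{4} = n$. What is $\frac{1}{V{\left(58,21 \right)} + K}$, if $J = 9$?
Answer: $- \frac{1}{318} \approx -0.0031447$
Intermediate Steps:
$V{\left(n,s \right)} = 4 n$
$K = -550$ ($K = \left(-15\right) 37 + \left(-4 + 9\right) = -555 + 5 = -550$)
$\frac{1}{V{\left(58,21 \right)} + K} = \frac{1}{4 \cdot 58 - 550} = \frac{1}{232 - 550} = \frac{1}{-318} = - \frac{1}{318}$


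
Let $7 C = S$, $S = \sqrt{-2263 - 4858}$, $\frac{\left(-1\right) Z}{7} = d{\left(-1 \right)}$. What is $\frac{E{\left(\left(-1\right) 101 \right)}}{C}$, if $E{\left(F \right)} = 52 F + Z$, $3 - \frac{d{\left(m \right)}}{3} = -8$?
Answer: $\frac{38381 i \sqrt{7121}}{7121} \approx 454.83 i$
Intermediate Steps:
$d{\left(m \right)} = 33$ ($d{\left(m \right)} = 9 - -24 = 9 + 24 = 33$)
$Z = -231$ ($Z = \left(-7\right) 33 = -231$)
$E{\left(F \right)} = -231 + 52 F$ ($E{\left(F \right)} = 52 F - 231 = -231 + 52 F$)
$S = i \sqrt{7121}$ ($S = \sqrt{-7121} = i \sqrt{7121} \approx 84.386 i$)
$C = \frac{i \sqrt{7121}}{7} \approx 12.055 i$
$\frac{E{\left(\left(-1\right) 101 \right)}}{C} = \frac{-231 + 52 \left(\left(-1\right) 101\right)}{\frac{1}{7} i \sqrt{7121}} = \left(-231 + 52 \left(-101\right)\right) \left(- \frac{7 i \sqrt{7121}}{7121}\right) = \left(-231 - 5252\right) \left(- \frac{7 i \sqrt{7121}}{7121}\right) = - 5483 \left(- \frac{7 i \sqrt{7121}}{7121}\right) = \frac{38381 i \sqrt{7121}}{7121}$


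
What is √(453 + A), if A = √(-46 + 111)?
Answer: √(453 + √65) ≈ 21.472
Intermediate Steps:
A = √65 ≈ 8.0623
√(453 + A) = √(453 + √65)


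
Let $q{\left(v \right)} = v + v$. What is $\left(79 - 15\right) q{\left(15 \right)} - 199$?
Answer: $1721$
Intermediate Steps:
$q{\left(v \right)} = 2 v$
$\left(79 - 15\right) q{\left(15 \right)} - 199 = \left(79 - 15\right) 2 \cdot 15 - 199 = 64 \cdot 30 - 199 = 1920 - 199 = 1721$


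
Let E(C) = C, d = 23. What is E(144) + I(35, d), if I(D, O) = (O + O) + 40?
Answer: 230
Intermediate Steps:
I(D, O) = 40 + 2*O (I(D, O) = 2*O + 40 = 40 + 2*O)
E(144) + I(35, d) = 144 + (40 + 2*23) = 144 + (40 + 46) = 144 + 86 = 230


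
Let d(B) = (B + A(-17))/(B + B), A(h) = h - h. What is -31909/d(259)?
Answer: -63818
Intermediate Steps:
A(h) = 0
d(B) = ½ (d(B) = (B + 0)/(B + B) = B/((2*B)) = B*(1/(2*B)) = ½)
-31909/d(259) = -31909/½ = -31909*2 = -63818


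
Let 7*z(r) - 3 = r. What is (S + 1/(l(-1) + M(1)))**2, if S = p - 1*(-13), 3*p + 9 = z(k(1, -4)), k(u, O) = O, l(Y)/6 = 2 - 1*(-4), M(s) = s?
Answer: 60124516/603729 ≈ 99.589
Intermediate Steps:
l(Y) = 36 (l(Y) = 6*(2 - 1*(-4)) = 6*(2 + 4) = 6*6 = 36)
z(r) = 3/7 + r/7
p = -64/21 (p = -3 + (3/7 + (1/7)*(-4))/3 = -3 + (3/7 - 4/7)/3 = -3 + (1/3)*(-1/7) = -3 - 1/21 = -64/21 ≈ -3.0476)
S = 209/21 (S = -64/21 - 1*(-13) = -64/21 + 13 = 209/21 ≈ 9.9524)
(S + 1/(l(-1) + M(1)))**2 = (209/21 + 1/(36 + 1))**2 = (209/21 + 1/37)**2 = (7754/777)**2 = 60124516/603729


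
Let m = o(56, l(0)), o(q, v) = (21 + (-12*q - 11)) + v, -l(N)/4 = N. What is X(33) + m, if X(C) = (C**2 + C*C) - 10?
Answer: 1506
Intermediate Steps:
l(N) = -4*N
X(C) = -10 + 2*C**2 (X(C) = (C**2 + C**2) - 10 = 2*C**2 - 10 = -10 + 2*C**2)
o(q, v) = 10 + v - 12*q (o(q, v) = (21 + (-11 - 12*q)) + v = (10 - 12*q) + v = 10 + v - 12*q)
m = -662 (m = 10 - 4*0 - 12*56 = 10 + 0 - 672 = -662)
X(33) + m = (-10 + 2*33**2) - 662 = (-10 + 2*1089) - 662 = (-10 + 2178) - 662 = 2168 - 662 = 1506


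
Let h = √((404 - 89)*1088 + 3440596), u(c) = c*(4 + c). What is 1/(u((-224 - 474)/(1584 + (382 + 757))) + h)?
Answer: 13189712925837/51999969081172675153 + 54978206143441*√945829/103999938162345350306 ≈ 0.00051437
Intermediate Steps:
h = 2*√945829 (h = √(315*1088 + 3440596) = √(342720 + 3440596) = √3783316 = 2*√945829 ≈ 1945.1)
1/(u((-224 - 474)/(1584 + (382 + 757))) + h) = 1/(((-224 - 474)/(1584 + (382 + 757)))*(4 + (-224 - 474)/(1584 + (382 + 757))) + 2*√945829) = 1/((-698/(1584 + 1139))*(4 - 698/(1584 + 1139)) + 2*√945829) = 1/((-698/2723)*(4 - 698/2723) + 2*√945829) = 1/((-698*1/2723)*(4 - 698*1/2723) + 2*√945829) = 1/(-698*(4 - 698/2723)/2723 + 2*√945829) = 1/(-698/2723*10194/2723 + 2*√945829) = 1/(-7115412/7414729 + 2*√945829)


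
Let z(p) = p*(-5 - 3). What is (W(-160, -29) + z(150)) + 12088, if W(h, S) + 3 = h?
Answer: 10725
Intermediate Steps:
W(h, S) = -3 + h
z(p) = -8*p (z(p) = p*(-8) = -8*p)
(W(-160, -29) + z(150)) + 12088 = ((-3 - 160) - 8*150) + 12088 = (-163 - 1200) + 12088 = -1363 + 12088 = 10725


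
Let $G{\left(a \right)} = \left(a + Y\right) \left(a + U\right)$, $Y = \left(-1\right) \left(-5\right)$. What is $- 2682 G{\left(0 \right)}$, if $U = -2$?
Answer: $26820$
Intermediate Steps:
$Y = 5$
$G{\left(a \right)} = \left(-2 + a\right) \left(5 + a\right)$ ($G{\left(a \right)} = \left(a + 5\right) \left(a - 2\right) = \left(5 + a\right) \left(-2 + a\right) = \left(-2 + a\right) \left(5 + a\right)$)
$- 2682 G{\left(0 \right)} = - 2682 \left(-10 + 0^{2} + 3 \cdot 0\right) = - 2682 \left(-10 + 0 + 0\right) = \left(-2682\right) \left(-10\right) = 26820$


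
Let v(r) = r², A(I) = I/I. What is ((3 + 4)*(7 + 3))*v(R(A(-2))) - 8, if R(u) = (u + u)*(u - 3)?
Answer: 1112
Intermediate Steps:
A(I) = 1
R(u) = 2*u*(-3 + u) (R(u) = (2*u)*(-3 + u) = 2*u*(-3 + u))
((3 + 4)*(7 + 3))*v(R(A(-2))) - 8 = ((3 + 4)*(7 + 3))*(2*1*(-3 + 1))² - 8 = (7*10)*(2*1*(-2))² - 8 = 70*(-4)² - 8 = 70*16 - 8 = 1120 - 8 = 1112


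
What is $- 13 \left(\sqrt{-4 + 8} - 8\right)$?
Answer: $78$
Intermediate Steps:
$- 13 \left(\sqrt{-4 + 8} - 8\right) = - 13 \left(\sqrt{4} - 8\right) = - 13 \left(2 - 8\right) = \left(-13\right) \left(-6\right) = 78$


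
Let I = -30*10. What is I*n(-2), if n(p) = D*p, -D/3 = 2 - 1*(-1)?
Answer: -5400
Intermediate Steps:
D = -9 (D = -3*(2 - 1*(-1)) = -3*(2 + 1) = -3*3 = -9)
n(p) = -9*p
I = -300
I*n(-2) = -(-2700)*(-2) = -300*18 = -5400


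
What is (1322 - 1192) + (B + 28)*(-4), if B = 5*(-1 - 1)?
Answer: 58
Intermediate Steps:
B = -10 (B = 5*(-2) = -10)
(1322 - 1192) + (B + 28)*(-4) = (1322 - 1192) + (-10 + 28)*(-4) = 130 + 18*(-4) = 130 - 72 = 58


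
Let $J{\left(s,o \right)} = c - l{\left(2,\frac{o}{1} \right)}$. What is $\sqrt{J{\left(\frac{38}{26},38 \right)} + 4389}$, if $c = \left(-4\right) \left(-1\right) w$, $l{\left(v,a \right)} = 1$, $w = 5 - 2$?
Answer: $20 \sqrt{11} \approx 66.333$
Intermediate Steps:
$w = 3$
$c = 12$ ($c = \left(-4\right) \left(-1\right) 3 = 4 \cdot 3 = 12$)
$J{\left(s,o \right)} = 11$ ($J{\left(s,o \right)} = 12 - 1 = 11$)
$\sqrt{J{\left(\frac{38}{26},38 \right)} + 4389} = \sqrt{11 + 4389} = \sqrt{4400} = 20 \sqrt{11}$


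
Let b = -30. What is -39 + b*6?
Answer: -219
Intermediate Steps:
-39 + b*6 = -39 - 30*6 = -39 - 180 = -219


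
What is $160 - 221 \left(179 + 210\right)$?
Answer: $-85809$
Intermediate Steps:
$160 - 221 \left(179 + 210\right) = 160 - 85969 = -85809$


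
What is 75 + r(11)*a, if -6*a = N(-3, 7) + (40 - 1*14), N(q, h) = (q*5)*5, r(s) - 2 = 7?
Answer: 297/2 ≈ 148.50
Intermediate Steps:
r(s) = 9 (r(s) = 2 + 7 = 9)
N(q, h) = 25*q (N(q, h) = (5*q)*5 = 25*q)
a = 49/6 (a = -(25*(-3) + (40 - 1*14))/6 = -(-75 + (40 - 14))/6 = -(-75 + 26)/6 = -1/6*(-49) = 49/6 ≈ 8.1667)
75 + r(11)*a = 75 + 9*(49/6) = 75 + 147/2 = 297/2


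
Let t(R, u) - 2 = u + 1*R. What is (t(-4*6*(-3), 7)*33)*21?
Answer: 56133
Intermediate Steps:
t(R, u) = 2 + R + u (t(R, u) = 2 + (u + 1*R) = 2 + (u + R) = 2 + (R + u) = 2 + R + u)
(t(-4*6*(-3), 7)*33)*21 = ((2 - 4*6*(-3) + 7)*33)*21 = ((2 - 24*(-3) + 7)*33)*21 = ((2 + 72 + 7)*33)*21 = (81*33)*21 = 2673*21 = 56133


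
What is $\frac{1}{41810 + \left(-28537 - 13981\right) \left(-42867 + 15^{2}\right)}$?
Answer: $\frac{1}{1813094366} \approx 5.5154 \cdot 10^{-10}$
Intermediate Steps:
$\frac{1}{41810 + \left(-28537 - 13981\right) \left(-42867 + 15^{2}\right)} = \frac{1}{41810 - 42518 \left(-42867 + 225\right)} = \frac{1}{41810 - -1813052556} = \frac{1}{41810 + 1813052556} = \frac{1}{1813094366}$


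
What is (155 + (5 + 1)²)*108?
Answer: 20628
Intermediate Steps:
(155 + (5 + 1)²)*108 = (155 + 6²)*108 = (155 + 36)*108 = 191*108 = 20628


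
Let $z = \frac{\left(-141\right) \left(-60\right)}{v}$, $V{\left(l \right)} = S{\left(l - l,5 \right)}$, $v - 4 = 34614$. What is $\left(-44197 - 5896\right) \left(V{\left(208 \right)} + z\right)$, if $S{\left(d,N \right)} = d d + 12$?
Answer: $- \frac{10616610234}{17309} \approx -6.1336 \cdot 10^{5}$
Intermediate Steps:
$v = 34618$ ($v = 4 + 34614 = 34618$)
$S{\left(d,N \right)} = 12 + d^{2}$ ($S{\left(d,N \right)} = d^{2} + 12 = 12 + d^{2}$)
$V{\left(l \right)} = 12$ ($V{\left(l \right)} = 12 + \left(l - l\right)^{2} = 12 + 0^{2} = 12 + 0 = 12$)
$z = \frac{4230}{17309}$ ($z = \frac{\left(-141\right) \left(-60\right)}{34618} = 8460 \cdot \frac{1}{34618} = \frac{4230}{17309} \approx 0.24438$)
$\left(-44197 - 5896\right) \left(V{\left(208 \right)} + z\right) = \left(-44197 - 5896\right) \left(12 + \frac{4230}{17309}\right) = \left(-50093\right) \frac{211938}{17309} = - \frac{10616610234}{17309}$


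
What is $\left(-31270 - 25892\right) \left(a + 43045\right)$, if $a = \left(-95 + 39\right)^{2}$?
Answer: $-2639798322$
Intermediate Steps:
$a = 3136$ ($a = \left(-56\right)^{2} = 3136$)
$\left(-31270 - 25892\right) \left(a + 43045\right) = \left(-31270 - 25892\right) \left(3136 + 43045\right) = \left(-57162\right) 46181 = -2639798322$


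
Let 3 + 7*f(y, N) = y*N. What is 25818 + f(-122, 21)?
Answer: 178161/7 ≈ 25452.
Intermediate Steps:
f(y, N) = -3/7 + N*y/7 (f(y, N) = -3/7 + (y*N)/7 = -3/7 + (N*y)/7 = -3/7 + N*y/7)
25818 + f(-122, 21) = 25818 + (-3/7 + (1/7)*21*(-122)) = 25818 + (-3/7 - 366) = 25818 - 2565/7 = 178161/7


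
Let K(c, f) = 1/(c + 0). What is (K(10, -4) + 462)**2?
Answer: 21353641/100 ≈ 2.1354e+5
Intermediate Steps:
K(c, f) = 1/c
(K(10, -4) + 462)**2 = (1/10 + 462)**2 = (4621/10)**2 = 21353641/100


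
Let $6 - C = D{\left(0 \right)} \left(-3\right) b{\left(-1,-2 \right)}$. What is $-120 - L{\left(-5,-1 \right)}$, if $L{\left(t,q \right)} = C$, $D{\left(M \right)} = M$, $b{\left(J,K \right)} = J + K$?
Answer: $-126$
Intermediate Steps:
$C = 6$ ($C = 6 - 0 \left(-3\right) \left(-1 - 2\right) = 6 - 0 \left(-3\right) = 6 - 0 = 6 + 0 = 6$)
$L{\left(t,q \right)} = 6$
$-120 - L{\left(-5,-1 \right)} = -120 - 6 = -126$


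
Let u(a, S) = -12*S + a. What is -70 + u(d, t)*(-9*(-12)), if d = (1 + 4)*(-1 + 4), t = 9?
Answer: -10114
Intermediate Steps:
d = 15 (d = 5*3 = 15)
u(a, S) = a - 12*S
-70 + u(d, t)*(-9*(-12)) = -70 + (15 - 12*9)*(-9*(-12)) = -70 + (15 - 108)*108 = -70 - 93*108 = -70 - 10044 = -10114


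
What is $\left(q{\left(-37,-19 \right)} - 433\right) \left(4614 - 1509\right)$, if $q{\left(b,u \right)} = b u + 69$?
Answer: $1052595$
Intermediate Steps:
$q{\left(b,u \right)} = 69 + b u$
$\left(q{\left(-37,-19 \right)} - 433\right) \left(4614 - 1509\right) = \left(\left(69 - -703\right) - 433\right) \left(4614 - 1509\right) = \left(\left(69 + 703\right) - 433\right) 3105 = \left(772 - 433\right) 3105 = 339 \cdot 3105 = 1052595$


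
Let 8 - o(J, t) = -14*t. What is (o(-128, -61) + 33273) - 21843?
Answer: 10584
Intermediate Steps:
o(J, t) = 8 + 14*t (o(J, t) = 8 - (-14)*t = 8 + 14*t)
(o(-128, -61) + 33273) - 21843 = ((8 + 14*(-61)) + 33273) - 21843 = ((8 - 854) + 33273) - 21843 = (-846 + 33273) - 21843 = 32427 - 21843 = 10584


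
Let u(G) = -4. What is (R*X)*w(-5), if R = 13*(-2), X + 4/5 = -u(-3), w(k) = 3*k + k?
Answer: 1664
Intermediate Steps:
w(k) = 4*k
X = 16/5 (X = -⅘ - 1*(-4) = -⅘ + 4 = 16/5 ≈ 3.2000)
R = -26
(R*X)*w(-5) = (-26*16/5)*(4*(-5)) = -416/5*(-20) = 1664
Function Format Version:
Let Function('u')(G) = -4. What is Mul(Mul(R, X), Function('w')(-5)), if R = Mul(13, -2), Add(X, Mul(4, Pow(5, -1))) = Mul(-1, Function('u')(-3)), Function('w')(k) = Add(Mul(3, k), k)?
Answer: 1664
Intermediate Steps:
Function('w')(k) = Mul(4, k)
X = Rational(16, 5) (X = Add(Rational(-4, 5), Mul(-1, -4)) = Add(Rational(-4, 5), 4) = Rational(16, 5) ≈ 3.2000)
R = -26
Mul(Mul(R, X), Function('w')(-5)) = Mul(Mul(-26, Rational(16, 5)), Mul(4, -5)) = Mul(Rational(-416, 5), -20) = 1664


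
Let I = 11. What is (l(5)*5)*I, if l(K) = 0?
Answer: 0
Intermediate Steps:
(l(5)*5)*I = (0*5)*11 = 0*11 = 0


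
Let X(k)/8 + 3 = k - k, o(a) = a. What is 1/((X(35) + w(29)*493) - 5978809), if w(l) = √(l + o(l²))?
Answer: -5978833/35746232589259 - 493*√870/35746232589259 ≈ -1.6766e-7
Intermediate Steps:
X(k) = -24 (X(k) = -24 + 8*(k - k) = -24 + 8*0 = -24 + 0 = -24)
w(l) = √(l + l²)
1/((X(35) + w(29)*493) - 5978809) = 1/((-24 + √(29*(1 + 29))*493) - 5978809) = 1/((-24 + √(29*30)*493) - 5978809) = 1/((-24 + √870*493) - 5978809) = 1/((-24 + 493*√870) - 5978809) = 1/(-5978833 + 493*√870)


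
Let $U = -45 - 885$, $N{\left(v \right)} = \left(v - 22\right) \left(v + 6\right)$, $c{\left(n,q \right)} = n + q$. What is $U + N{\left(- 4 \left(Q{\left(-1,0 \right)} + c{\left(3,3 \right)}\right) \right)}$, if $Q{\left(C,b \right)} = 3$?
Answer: $810$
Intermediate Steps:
$N{\left(v \right)} = \left(-22 + v\right) \left(6 + v\right)$
$U = -930$ ($U = -45 - 885 = -930$)
$U + N{\left(- 4 \left(Q{\left(-1,0 \right)} + c{\left(3,3 \right)}\right) \right)} = -930 - \left(132 - 16 \left(3 + \left(3 + 3\right)\right)^{2} + 16 \left(-4\right) \left(3 + \left(3 + 3\right)\right)\right) = -930 - \left(132 - 16 \left(3 + 6\right)^{2} + 16 \left(-4\right) \left(3 + 6\right)\right) = -930 - \left(132 - 1296 + 16 \left(-4\right) 9\right) = -930 - \left(-444 - 1296\right) = -930 + \left(-132 + 1296 + 576\right) = -930 + 1740 = 810$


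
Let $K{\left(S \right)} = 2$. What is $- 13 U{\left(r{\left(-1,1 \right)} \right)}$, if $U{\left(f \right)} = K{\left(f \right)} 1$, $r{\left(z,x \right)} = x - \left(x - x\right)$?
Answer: $-26$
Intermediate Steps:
$r{\left(z,x \right)} = x$ ($r{\left(z,x \right)} = x - 0 = x + 0 = x$)
$U{\left(f \right)} = 2$ ($U{\left(f \right)} = 2 \cdot 1 = 2$)
$- 13 U{\left(r{\left(-1,1 \right)} \right)} = \left(-13\right) 2 = -26$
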